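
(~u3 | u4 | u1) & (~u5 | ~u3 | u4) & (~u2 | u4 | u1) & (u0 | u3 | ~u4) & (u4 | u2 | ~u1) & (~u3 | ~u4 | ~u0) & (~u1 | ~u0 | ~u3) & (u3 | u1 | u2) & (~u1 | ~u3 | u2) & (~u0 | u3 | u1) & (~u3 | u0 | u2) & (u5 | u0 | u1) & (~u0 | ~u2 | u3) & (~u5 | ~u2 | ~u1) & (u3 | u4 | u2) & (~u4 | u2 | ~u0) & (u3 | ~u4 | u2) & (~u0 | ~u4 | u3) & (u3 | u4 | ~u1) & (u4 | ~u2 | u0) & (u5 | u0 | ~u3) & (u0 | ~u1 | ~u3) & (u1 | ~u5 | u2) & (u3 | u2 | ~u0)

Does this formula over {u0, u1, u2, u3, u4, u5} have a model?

Yes, satisfiable

Try u3 = 1.
Try u4 = 1.
Unit clause (~u0) forces u0 = 0.
Unit clause (u2) forces u2 = 1.
Unit clause (u5) forces u5 = 1.
Unit clause (~u1) forces u1 = 0.
All clauses are satisfied.
A satisfying assignment: u0 ↦ 0,  u1 ↦ 0,  u2 ↦ 1,  u3 ↦ 1,  u4 ↦ 1,  u5 ↦ 1.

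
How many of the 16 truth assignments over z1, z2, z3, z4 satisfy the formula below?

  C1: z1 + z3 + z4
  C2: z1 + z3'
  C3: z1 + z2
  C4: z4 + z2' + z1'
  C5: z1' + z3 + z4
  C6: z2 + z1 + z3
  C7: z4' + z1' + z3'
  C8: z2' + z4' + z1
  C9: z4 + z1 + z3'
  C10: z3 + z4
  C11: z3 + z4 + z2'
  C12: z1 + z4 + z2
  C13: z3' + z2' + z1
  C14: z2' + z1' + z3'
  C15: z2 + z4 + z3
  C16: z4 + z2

2

There are 2^4 = 16 truth assignments over (z1, z2, z3, z4).
Check each against the 16 clauses (columns in the order z1, z2, z3, z4):
  F F F F  ✗ fails (z1 + z3 + z4)
  F F F T  ✗ fails (z1 + z2)
  F F T F  ✗ fails (z1 + z3')
  F F T T  ✗ fails (z1 + z3')
  F T F F  ✗ fails (z1 + z3 + z4)
  F T F T  ✗ fails (z2' + z4' + z1)
  F T T F  ✗ fails (z1 + z3')
  F T T T  ✗ fails (z1 + z3')
  T F F F  ✗ fails (z1' + z3 + z4)
  T F F T  ✓ satisfies all
  T F T F  ✗ fails (z4 + z2)
  T F T T  ✗ fails (z4' + z1' + z3')
  T T F F  ✗ fails (z4 + z2' + z1')
  T T F T  ✓ satisfies all
  T T T F  ✗ fails (z4 + z2' + z1')
  T T T T  ✗ fails (z4' + z1' + z3')
2 of the 16 rows are models.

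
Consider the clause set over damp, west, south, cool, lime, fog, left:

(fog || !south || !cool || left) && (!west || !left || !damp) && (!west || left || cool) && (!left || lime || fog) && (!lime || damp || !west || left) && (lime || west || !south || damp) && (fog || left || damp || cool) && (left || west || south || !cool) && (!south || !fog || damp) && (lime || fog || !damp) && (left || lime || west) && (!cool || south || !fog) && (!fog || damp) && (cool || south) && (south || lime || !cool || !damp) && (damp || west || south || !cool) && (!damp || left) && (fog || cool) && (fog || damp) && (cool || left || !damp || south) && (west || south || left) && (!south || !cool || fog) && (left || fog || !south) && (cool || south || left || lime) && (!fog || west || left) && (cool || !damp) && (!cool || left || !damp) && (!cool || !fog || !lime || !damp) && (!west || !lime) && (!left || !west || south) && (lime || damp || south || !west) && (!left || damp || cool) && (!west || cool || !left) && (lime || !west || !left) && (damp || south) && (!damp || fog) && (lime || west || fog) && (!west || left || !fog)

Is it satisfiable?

Satisfiable

Case fog = true:
The clause (damp) is unit, so damp = true.
The clause (left) is unit, so left = true.
The clause (!west) is unit, so west = false.
The clause (cool) is unit, so cool = true.
The clause (south) is unit, so south = true.
The clause (!lime) is unit, so lime = false.
This assignment satisfies each clause.
A satisfying assignment: damp=true,  west=false,  south=true,  cool=true,  lime=false,  fog=true,  left=true.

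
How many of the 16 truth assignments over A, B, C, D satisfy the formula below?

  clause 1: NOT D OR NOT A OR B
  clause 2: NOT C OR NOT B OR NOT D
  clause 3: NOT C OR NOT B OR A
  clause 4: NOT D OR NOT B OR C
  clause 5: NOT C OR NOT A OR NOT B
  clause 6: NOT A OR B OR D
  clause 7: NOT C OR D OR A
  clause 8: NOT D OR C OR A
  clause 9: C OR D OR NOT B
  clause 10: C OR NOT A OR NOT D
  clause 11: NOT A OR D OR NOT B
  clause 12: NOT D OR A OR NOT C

1

There are 2^4 = 16 truth assignments over (A, B, C, D).
Check each against the 12 clauses (columns in the order A, B, C, D):
  F F F F  ✓ satisfies all
  F F F T  ✗ fails (NOT D OR C OR A)
  F F T F  ✗ fails (NOT C OR D OR A)
  F F T T  ✗ fails (NOT D OR A OR NOT C)
  F T F F  ✗ fails (C OR D OR NOT B)
  F T F T  ✗ fails (NOT D OR NOT B OR C)
  F T T F  ✗ fails (NOT C OR NOT B OR A)
  F T T T  ✗ fails (NOT C OR NOT B OR NOT D)
  T F F F  ✗ fails (NOT A OR B OR D)
  T F F T  ✗ fails (NOT D OR NOT A OR B)
  T F T F  ✗ fails (NOT A OR B OR D)
  T F T T  ✗ fails (NOT D OR NOT A OR B)
  T T F F  ✗ fails (C OR D OR NOT B)
  T T F T  ✗ fails (NOT D OR NOT B OR C)
  T T T F  ✗ fails (NOT C OR NOT A OR NOT B)
  T T T T  ✗ fails (NOT C OR NOT B OR NOT D)
1 of the 16 rows is a model.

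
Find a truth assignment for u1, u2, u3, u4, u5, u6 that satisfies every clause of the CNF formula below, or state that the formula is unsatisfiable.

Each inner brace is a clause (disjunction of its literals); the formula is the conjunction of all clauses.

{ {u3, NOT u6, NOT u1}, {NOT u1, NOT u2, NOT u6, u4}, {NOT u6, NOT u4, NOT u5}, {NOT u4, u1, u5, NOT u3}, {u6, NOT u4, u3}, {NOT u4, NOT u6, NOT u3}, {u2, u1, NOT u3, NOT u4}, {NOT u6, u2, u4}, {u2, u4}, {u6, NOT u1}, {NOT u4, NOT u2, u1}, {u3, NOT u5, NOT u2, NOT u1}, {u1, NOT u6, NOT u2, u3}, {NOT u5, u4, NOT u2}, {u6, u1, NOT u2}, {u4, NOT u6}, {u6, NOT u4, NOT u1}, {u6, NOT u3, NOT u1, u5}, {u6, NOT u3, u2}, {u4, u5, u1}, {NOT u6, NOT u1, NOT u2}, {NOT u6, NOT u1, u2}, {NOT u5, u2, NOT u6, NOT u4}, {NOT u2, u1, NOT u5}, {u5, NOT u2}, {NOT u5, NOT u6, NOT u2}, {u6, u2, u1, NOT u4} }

u1 ↦ false,  u2 ↦ false,  u3 ↦ false,  u4 ↦ true,  u5 ↦ false,  u6 ↦ true

Branch on u2: set u2 = false.
From the singleton clause (u4), u4 = true.
Branch on u6: set u6 = true.
From the singleton clause (NOT u5), u5 = false.
From the singleton clause (NOT u3), u3 = false.
From the singleton clause (NOT u1), u1 = false.
Every clause now holds.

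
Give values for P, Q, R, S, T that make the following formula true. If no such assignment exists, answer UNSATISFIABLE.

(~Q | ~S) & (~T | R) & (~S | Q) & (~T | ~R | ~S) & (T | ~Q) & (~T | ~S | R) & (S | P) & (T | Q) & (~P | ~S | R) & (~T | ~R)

Suppose Q = 0.
Unit clause (~S) forces S = 0.
Unit clause (P) forces P = 1.
Unit clause (T) forces T = 1.
Unit clause (R) forces R = 1.
That conflicts with the unit clause (~R).
Backtrack on Q: now try Q = 1.
Unit clause (~S) forces S = 0.
Unit clause (T) forces T = 1.
Unit clause (R) forces R = 1.
That conflicts with the unit clause (~R).
Either choice for Q ends in contradiction.

UNSATISFIABLE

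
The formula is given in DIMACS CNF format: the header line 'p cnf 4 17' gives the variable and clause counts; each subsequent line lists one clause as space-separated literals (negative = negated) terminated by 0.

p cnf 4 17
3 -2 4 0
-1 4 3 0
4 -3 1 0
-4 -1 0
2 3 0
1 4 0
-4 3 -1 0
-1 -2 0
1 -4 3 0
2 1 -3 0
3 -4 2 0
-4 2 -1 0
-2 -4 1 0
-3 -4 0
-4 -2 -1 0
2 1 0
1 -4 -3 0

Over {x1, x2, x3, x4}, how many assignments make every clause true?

1

There are 2^4 = 16 truth assignments over (x1, x2, x3, x4).
Check each against the 17 clauses (columns in the order x1, x2, x3, x4):
  F F F F  ✗ fails (x2 ∨ x3)
  F F F T  ✗ fails (x2 ∨ x3)
  F F T F  ✗ fails (x4 ∨ ¬x3 ∨ x1)
  F F T T  ✗ fails (x2 ∨ x1 ∨ ¬x3)
  F T F F  ✗ fails (x3 ∨ ¬x2 ∨ x4)
  F T F T  ✗ fails (x1 ∨ ¬x4 ∨ x3)
  F T T F  ✗ fails (x4 ∨ ¬x3 ∨ x1)
  F T T T  ✗ fails (¬x2 ∨ ¬x4 ∨ x1)
  T F F F  ✗ fails (¬x1 ∨ x4 ∨ x3)
  T F F T  ✗ fails (¬x4 ∨ ¬x1)
  T F T F  ✓ satisfies all
  T F T T  ✗ fails (¬x4 ∨ ¬x1)
  T T F F  ✗ fails (x3 ∨ ¬x2 ∨ x4)
  T T F T  ✗ fails (¬x4 ∨ ¬x1)
  T T T F  ✗ fails (¬x1 ∨ ¬x2)
  T T T T  ✗ fails (¬x4 ∨ ¬x1)
1 of the 16 rows is a model.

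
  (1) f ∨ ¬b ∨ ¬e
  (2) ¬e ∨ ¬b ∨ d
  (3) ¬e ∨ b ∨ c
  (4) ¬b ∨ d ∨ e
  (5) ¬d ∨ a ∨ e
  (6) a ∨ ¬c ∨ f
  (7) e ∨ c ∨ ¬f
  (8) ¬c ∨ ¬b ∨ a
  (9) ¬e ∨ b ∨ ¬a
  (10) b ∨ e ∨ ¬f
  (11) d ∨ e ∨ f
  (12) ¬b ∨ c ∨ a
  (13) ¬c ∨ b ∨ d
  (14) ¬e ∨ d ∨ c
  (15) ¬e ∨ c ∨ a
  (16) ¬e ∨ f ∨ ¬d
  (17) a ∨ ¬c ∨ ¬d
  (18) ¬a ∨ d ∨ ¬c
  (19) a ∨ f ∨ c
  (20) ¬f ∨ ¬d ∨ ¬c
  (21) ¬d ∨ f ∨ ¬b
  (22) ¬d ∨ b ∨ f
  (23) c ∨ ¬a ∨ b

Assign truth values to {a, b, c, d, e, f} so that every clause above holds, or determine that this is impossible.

a ↦ True; b ↦ True; c ↦ False; d ↦ True; e ↦ True; f ↦ True

Case f = True:
Case e = True:
Case b = True:
From the singleton clause (d), d = True.
From the singleton clause (¬c), c = False.
From the singleton clause (a), a = True.
Every clause now holds.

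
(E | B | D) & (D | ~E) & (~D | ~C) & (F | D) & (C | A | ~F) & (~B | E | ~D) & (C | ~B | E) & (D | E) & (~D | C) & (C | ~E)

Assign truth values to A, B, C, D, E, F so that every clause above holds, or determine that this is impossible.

UNSATISFIABLE

Try D = 1.
The clause (~C) is unit, so C = 0.
Now (C) is unsatisfied and unit — conflict.
Undo D and try D = 0.
The clause (~E) is unit, so E = 0.
Now (E) is unsatisfied and unit — conflict.
Both values of D lead to a conflict.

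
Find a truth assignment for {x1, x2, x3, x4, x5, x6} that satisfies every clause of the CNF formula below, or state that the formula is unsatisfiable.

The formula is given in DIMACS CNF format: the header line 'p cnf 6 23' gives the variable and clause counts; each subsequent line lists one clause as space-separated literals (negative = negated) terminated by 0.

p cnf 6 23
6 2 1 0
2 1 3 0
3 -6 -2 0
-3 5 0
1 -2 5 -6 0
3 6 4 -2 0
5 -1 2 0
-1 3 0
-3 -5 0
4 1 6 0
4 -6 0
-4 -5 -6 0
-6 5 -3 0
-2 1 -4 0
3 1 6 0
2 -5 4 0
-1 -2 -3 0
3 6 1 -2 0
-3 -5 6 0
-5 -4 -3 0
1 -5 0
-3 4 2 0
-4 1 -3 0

Branch on x3: set x3 = False.
The clause (¬x1) is unit, so x1 = False.
The clause (x2) is unit, so x2 = True.
The clause (¬x6) is unit, so x6 = False.
But (x6) is also a unit clause — contradiction.
That branch fails; take x3 = True instead.
The clause (x5) is unit, so x5 = True.
But (¬x5) is also a unit clause — contradiction.
Either choice for x3 ends in contradiction.

UNSATISFIABLE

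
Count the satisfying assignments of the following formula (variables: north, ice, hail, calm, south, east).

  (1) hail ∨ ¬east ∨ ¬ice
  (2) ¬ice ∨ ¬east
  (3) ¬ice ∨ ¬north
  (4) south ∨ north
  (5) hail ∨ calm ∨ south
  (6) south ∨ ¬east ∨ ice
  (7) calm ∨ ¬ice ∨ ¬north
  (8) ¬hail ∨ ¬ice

There are 2^6 = 64 truth assignments over (north, ice, hail, calm, south, east).
Split on ice. With ice = True, the clauses containing ice are satisfied and ¬ice drops from the rest; 2 of the 2^5 = 32 assignments to the other variables satisfy what remains.
With ice = False, by the same count on the reduced clause set, 19 assignments work.
Total: 2 + 19 = 21.

21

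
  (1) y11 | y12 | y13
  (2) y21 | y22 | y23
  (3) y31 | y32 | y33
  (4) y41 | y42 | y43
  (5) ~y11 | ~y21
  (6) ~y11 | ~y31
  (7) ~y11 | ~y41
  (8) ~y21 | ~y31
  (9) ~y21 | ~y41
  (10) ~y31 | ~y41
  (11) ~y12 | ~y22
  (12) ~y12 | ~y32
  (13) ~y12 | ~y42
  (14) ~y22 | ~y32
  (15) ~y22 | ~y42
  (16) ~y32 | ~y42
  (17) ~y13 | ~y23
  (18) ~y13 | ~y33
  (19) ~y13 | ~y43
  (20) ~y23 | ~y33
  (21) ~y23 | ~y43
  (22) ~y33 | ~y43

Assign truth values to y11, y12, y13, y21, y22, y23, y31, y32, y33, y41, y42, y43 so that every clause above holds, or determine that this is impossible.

Branch on y11: set y11 = 0.
Branch on y12: set y12 = 1.
Unit clause (~y22) forces y22 = 0.
Unit clause (~y32) forces y32 = 0.
Unit clause (~y42) forces y42 = 0.
Branch on y21: set y21 = 1.
Unit clause (~y31) forces y31 = 0.
Unit clause (y33) forces y33 = 1.
Unit clause (~y41) forces y41 = 0.
Unit clause (y43) forces y43 = 1.
But (~y43) is also a unit clause — contradiction.
That branch fails; take y21 = 0 instead.
Unit clause (y23) forces y23 = 1.
Unit clause (~y13) forces y13 = 0.
Unit clause (~y33) forces y33 = 0.
Unit clause (y31) forces y31 = 1.
Unit clause (~y41) forces y41 = 0.
Unit clause (y43) forces y43 = 1.
But (~y43) is also a unit clause — contradiction.
Either choice for y21 ends in contradiction.
That branch fails; take y12 = 0 instead.
Unit clause (y13) forces y13 = 1.
Unit clause (~y23) forces y23 = 0.
Unit clause (~y33) forces y33 = 0.
Unit clause (~y43) forces y43 = 0.
Branch on y21: set y21 = 1.
Unit clause (~y31) forces y31 = 0.
Unit clause (y32) forces y32 = 1.
Unit clause (~y41) forces y41 = 0.
Unit clause (y42) forces y42 = 1.
But (~y42) is also a unit clause — contradiction.
That branch fails; take y21 = 0 instead.
Unit clause (y22) forces y22 = 1.
Unit clause (~y32) forces y32 = 0.
Unit clause (y31) forces y31 = 1.
Unit clause (~y41) forces y41 = 0.
Unit clause (y42) forces y42 = 1.
But (~y42) is also a unit clause — contradiction.
Either choice for y21 ends in contradiction.
Either choice for y12 ends in contradiction.
That branch fails; take y11 = 1 instead.
Unit clause (~y21) forces y21 = 0.
Unit clause (~y31) forces y31 = 0.
Unit clause (~y41) forces y41 = 0.
Branch on y22: set y22 = 1.
Unit clause (~y12) forces y12 = 0.
Unit clause (~y32) forces y32 = 0.
Unit clause (y33) forces y33 = 1.
Unit clause (~y42) forces y42 = 0.
Unit clause (y43) forces y43 = 1.
But (~y43) is also a unit clause — contradiction.
That branch fails; take y22 = 0 instead.
Unit clause (y23) forces y23 = 1.
Unit clause (~y13) forces y13 = 0.
Unit clause (~y33) forces y33 = 0.
Unit clause (y32) forces y32 = 1.
Unit clause (~y12) forces y12 = 0.
Unit clause (~y42) forces y42 = 0.
Unit clause (y43) forces y43 = 1.
But (~y43) is also a unit clause — contradiction.
Either choice for y22 ends in contradiction.
Either choice for y11 ends in contradiction.

UNSATISFIABLE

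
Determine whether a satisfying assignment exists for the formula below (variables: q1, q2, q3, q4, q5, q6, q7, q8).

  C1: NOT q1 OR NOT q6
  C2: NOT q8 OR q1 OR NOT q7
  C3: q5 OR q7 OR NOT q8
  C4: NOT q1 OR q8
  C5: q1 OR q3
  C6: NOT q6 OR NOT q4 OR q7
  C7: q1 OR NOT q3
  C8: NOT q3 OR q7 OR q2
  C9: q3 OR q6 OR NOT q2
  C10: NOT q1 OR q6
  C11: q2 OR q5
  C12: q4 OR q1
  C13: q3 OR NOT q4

Try q1 = false.
From the singleton clause (q3), q3 = true.
Now (NOT q3) is unsatisfied and unit — conflict.
Backtrack on q1: now try q1 = true.
From the singleton clause (NOT q6), q6 = false.
Now (q6) is unsatisfied and unit — conflict.
Both values of q1 lead to a conflict.
No assignment satisfies every clause.

No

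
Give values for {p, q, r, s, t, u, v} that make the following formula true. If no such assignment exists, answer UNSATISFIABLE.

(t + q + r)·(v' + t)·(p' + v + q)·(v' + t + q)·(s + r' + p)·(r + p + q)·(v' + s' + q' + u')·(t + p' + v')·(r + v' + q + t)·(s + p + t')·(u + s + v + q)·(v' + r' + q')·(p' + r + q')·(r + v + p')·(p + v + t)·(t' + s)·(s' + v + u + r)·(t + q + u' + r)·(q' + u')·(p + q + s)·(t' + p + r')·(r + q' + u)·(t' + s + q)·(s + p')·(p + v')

p: 1,  q: 1,  r: 1,  s: 1,  t: 1,  u: 0,  v: 0

Try v = 0.
Try p = 1.
Unit clause (q) forces q = 1.
Unit clause (r) forces r = 1.
Unit clause (u') forces u = 0.
Unit clause (s) forces s = 1.
No clause remains; t is free.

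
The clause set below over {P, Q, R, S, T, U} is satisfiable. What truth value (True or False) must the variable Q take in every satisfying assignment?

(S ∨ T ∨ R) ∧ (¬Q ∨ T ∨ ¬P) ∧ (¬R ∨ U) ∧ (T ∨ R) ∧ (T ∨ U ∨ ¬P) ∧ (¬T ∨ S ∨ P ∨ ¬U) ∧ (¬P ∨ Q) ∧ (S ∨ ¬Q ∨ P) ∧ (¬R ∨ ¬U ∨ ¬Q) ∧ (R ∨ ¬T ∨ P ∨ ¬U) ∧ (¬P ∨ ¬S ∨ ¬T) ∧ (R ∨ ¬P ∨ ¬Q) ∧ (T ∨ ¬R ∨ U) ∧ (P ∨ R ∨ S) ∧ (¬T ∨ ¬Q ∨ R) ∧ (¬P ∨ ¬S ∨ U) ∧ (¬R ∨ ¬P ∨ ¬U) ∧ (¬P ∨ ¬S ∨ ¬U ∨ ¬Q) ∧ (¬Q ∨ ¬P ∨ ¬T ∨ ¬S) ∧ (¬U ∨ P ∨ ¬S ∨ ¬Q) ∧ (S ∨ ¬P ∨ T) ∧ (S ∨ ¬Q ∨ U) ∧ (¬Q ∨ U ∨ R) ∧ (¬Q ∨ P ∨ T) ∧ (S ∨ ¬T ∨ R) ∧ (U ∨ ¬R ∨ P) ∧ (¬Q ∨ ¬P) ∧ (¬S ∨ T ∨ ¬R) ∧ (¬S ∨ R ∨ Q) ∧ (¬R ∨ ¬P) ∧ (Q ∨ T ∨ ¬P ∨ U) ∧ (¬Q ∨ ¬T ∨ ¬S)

Suppose Q = True.
The clause (¬P) is unit, so P = False.
The clause (S) is unit, so S = True.
The clause (¬U) is unit, so U = False.
The clause (¬R) is unit, so R = False.
Now (R) is unsatisfied and unit — conflict.
So every satisfying assignment has Q = False.

False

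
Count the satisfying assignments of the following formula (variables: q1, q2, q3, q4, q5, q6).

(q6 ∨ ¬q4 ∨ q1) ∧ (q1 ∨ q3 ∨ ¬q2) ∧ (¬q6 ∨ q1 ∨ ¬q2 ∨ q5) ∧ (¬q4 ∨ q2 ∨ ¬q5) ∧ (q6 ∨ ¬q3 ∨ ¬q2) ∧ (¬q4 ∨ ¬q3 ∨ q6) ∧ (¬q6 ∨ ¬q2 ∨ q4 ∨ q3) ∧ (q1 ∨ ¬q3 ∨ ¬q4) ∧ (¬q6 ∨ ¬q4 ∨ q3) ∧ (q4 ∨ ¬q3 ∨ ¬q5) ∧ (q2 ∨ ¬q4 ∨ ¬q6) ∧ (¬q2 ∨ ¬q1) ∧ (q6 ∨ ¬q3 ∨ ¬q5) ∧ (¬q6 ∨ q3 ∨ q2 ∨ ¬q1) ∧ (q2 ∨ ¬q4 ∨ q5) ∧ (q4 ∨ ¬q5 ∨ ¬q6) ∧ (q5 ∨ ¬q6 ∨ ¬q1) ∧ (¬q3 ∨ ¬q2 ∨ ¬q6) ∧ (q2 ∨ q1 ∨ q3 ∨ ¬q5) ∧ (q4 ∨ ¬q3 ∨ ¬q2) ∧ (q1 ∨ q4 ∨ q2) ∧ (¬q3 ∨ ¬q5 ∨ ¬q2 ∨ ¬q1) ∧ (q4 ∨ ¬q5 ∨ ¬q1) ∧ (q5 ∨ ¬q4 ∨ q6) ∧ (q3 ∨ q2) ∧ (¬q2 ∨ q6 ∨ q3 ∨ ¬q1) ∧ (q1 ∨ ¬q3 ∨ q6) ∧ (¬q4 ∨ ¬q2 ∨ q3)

1

There are 2^6 = 64 truth assignments over (q1, q2, q3, q4, q5, q6).
Split on q6. With q6 = True, the clauses containing q6 are satisfied and ¬q6 drops from the rest; 0 of the 2^5 = 32 assignments to the other variables satisfy what remains.
With q6 = False, by the same count on the reduced clause set, 1 assignment works.
Total: 0 + 1 = 1.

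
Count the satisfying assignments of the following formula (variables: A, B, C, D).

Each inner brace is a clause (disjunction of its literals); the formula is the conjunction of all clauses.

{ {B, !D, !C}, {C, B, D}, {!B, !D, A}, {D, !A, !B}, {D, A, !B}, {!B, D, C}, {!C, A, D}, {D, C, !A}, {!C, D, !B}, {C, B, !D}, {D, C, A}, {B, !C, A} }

There are 2^4 = 16 truth assignments over (A, B, C, D).
Check each against the 12 clauses (columns in the order A, B, C, D):
  F F F F  ✗ fails (C || B || D)
  F F F T  ✗ fails (C || B || !D)
  F F T F  ✗ fails (!C || A || D)
  F F T T  ✗ fails (B || !D || !C)
  F T F F  ✗ fails (D || A || !B)
  F T F T  ✗ fails (!B || !D || A)
  F T T F  ✗ fails (D || A || !B)
  F T T T  ✗ fails (!B || !D || A)
  T F F F  ✗ fails (C || B || D)
  T F F T  ✗ fails (C || B || !D)
  T F T F  ✓ satisfies all
  T F T T  ✗ fails (B || !D || !C)
  T T F F  ✗ fails (D || !A || !B)
  T T F T  ✓ satisfies all
  T T T F  ✗ fails (D || !A || !B)
  T T T T  ✓ satisfies all
3 of the 16 rows are models.

3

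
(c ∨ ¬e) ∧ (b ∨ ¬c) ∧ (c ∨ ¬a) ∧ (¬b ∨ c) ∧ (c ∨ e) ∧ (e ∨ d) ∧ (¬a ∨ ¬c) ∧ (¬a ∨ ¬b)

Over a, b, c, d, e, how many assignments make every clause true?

3

There are 2^5 = 32 truth assignments over (a, b, c, d, e).
Split on e. With e = True, the clauses containing e are satisfied and ¬e drops from the rest; 2 of the 2^4 = 16 assignments to the other variables satisfy what remains.
With e = False, by the same count on the reduced clause set, 1 assignment works.
(One model: a=F, b=T, c=T, d=F, e=T.)
Total: 2 + 1 = 3.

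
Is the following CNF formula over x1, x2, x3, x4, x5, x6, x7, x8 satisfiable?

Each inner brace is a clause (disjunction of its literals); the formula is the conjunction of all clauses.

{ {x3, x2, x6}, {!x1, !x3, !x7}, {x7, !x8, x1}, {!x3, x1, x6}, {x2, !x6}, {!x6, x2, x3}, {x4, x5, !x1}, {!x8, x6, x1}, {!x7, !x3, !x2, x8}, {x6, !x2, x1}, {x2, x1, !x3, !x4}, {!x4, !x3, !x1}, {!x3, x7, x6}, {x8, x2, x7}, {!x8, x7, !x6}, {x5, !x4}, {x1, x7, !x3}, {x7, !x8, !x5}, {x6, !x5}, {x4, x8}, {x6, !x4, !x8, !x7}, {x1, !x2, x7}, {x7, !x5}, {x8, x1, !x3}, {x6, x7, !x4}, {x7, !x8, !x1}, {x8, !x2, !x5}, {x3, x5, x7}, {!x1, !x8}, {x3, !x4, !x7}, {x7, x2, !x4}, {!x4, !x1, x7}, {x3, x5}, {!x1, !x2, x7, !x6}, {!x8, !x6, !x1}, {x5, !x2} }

Satisfiable

Try x2 = true.
From the singleton clause (x5), x5 = true.
From the singleton clause (x6), x6 = true.
From the singleton clause (x7), x7 = true.
From the singleton clause (x8), x8 = true.
From the singleton clause (!x1), x1 = false.
Try x3 = true.
Every clause is now satisfied; x4 is unconstrained.
A satisfying assignment: x1=false; x2=true; x3=true; x4=false; x5=true; x6=true; x7=true; x8=true.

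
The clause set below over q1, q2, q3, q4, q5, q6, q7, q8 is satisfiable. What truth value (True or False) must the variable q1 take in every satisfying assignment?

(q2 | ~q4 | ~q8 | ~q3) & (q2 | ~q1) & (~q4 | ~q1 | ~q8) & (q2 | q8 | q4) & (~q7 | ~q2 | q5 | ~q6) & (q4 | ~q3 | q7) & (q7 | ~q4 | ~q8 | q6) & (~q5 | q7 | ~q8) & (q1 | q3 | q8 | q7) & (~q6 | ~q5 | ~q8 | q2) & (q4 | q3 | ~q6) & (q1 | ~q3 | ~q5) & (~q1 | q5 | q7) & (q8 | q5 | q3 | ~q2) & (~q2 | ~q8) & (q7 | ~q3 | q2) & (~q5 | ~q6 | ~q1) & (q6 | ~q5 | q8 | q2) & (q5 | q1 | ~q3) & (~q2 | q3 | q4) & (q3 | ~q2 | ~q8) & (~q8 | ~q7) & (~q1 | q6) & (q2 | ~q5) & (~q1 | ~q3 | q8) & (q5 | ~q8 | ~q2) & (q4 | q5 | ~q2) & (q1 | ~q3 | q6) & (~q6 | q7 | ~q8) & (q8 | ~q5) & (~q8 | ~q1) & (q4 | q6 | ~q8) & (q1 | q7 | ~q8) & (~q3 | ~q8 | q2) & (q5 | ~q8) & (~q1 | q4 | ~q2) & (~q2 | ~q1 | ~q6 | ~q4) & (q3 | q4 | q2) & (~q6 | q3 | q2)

False

Suppose q1 = 1.
The clause (q2) is unit, so q2 = 1.
The clause (~q8) is unit, so q8 = 0.
The clause (q6) is unit, so q6 = 1.
The clause (~q5) is unit, so q5 = 0.
The clause (~q7) is unit, so q7 = 0.
But (q7) is also a unit clause — contradiction.
So every satisfying assignment has q1 = False.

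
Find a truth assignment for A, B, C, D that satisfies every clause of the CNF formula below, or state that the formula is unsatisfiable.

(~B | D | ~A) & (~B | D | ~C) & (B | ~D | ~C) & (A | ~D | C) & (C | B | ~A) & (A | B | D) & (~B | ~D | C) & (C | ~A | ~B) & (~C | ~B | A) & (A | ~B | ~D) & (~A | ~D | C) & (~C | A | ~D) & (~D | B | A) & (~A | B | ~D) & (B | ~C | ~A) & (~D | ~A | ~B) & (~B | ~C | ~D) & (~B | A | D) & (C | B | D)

Case B = 0:
Case D = 0:
Unit clause (A) forces A = 1.
Unit clause (C) forces C = 1.
That conflicts with the unit clause (~C).
That branch fails; take D = 1 instead.
Unit clause (~C) forces C = 0.
Unit clause (A) forces A = 1.
That conflicts with the unit clause (~A).
Neither D = 1 nor D = 0 works.
That branch fails; take B = 1 instead.
Case D = 1:
Unit clause (C) forces C = 1.
That conflicts with the unit clause (~C).
That branch fails; take D = 0 instead.
Unit clause (~A) forces A = 0.
That conflicts with the unit clause (A).
Neither D = 1 nor D = 0 works.
Neither B = 1 nor B = 0 works.

UNSATISFIABLE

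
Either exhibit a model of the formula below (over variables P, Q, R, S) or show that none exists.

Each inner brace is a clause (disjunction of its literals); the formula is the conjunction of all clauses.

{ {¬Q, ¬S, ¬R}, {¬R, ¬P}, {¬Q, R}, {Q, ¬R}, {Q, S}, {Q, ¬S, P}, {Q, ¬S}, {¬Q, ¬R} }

Case R = False:
Unit clause (¬Q) forces Q = False.
Unit clause (S) forces S = True.
That conflicts with the unit clause (¬S).
Undo R and try R = True.
Unit clause (¬P) forces P = False.
Unit clause (Q) forces Q = True.
That conflicts with the unit clause (¬Q).
Both values of R lead to a conflict.

UNSATISFIABLE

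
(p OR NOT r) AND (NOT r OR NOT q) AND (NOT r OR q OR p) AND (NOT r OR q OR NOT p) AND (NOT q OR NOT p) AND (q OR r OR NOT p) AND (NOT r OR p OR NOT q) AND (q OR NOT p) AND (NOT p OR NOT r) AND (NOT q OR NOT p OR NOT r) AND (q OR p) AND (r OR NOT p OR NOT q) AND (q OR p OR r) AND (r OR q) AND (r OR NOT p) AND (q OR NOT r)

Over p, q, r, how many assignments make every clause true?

1

There are 2^3 = 8 truth assignments over (p, q, r).
Split on r. With r = true, the clauses containing r are satisfied and NOT r drops from the rest; 0 of the 2^2 = 4 assignments to the other variables satisfy what remains.
With r = false, by the same count on the reduced clause set, 1 assignment works.
(One model: p=F, q=T, r=F.)
Total: 0 + 1 = 1.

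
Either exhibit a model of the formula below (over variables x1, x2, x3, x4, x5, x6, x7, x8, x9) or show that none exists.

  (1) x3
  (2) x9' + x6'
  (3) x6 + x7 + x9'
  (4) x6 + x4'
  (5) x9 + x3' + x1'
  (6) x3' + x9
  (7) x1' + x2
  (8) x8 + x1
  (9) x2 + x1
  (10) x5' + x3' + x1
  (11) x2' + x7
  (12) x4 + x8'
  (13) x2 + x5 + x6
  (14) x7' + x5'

From the singleton clause (x3), x3 = 1.
From the singleton clause (x9), x9 = 1.
From the singleton clause (x6'), x6 = 0.
From the singleton clause (x7), x7 = 1.
From the singleton clause (x4'), x4 = 0.
From the singleton clause (x8'), x8 = 0.
From the singleton clause (x1), x1 = 1.
From the singleton clause (x2), x2 = 1.
From the singleton clause (x5'), x5 = 0.
All clauses are satisfied.

x1: 1, x2: 1, x3: 1, x4: 0, x5: 0, x6: 0, x7: 1, x8: 0, x9: 1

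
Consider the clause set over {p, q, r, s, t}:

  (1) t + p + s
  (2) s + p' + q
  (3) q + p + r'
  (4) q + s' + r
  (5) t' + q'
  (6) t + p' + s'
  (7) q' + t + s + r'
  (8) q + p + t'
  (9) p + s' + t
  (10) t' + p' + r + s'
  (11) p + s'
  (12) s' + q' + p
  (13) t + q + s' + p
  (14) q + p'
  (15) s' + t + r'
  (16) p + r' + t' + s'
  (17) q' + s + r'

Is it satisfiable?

Yes, satisfiable

Try t = 0.
Try p = 1.
Unit clause (s') forces s = 0.
Unit clause (q) forces q = 1.
Unit clause (r') forces r = 0.
All clauses are satisfied.
A satisfying assignment: p: 1,  q: 1,  r: 0,  s: 0,  t: 0.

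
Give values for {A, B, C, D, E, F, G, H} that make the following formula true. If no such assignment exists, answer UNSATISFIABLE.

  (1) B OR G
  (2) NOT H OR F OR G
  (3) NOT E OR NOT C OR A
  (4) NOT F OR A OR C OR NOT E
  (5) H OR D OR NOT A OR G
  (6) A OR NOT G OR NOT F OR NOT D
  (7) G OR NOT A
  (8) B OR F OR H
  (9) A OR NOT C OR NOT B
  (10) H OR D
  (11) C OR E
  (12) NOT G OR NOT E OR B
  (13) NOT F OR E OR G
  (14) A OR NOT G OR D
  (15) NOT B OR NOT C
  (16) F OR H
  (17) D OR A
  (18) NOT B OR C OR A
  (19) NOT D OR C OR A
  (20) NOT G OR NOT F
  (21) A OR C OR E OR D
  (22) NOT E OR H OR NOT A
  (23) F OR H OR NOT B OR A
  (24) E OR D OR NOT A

Suppose B = true.
Unit clause (NOT C) forces C = false.
Unit clause (E) forces E = true.
Unit clause (A) forces A = true.
Unit clause (G) forces G = true.
Unit clause (NOT F) forces F = false.
Unit clause (H) forces H = true.
All clauses hold; D can take either value.

A=true,  B=true,  C=false,  D=true,  E=true,  F=false,  G=true,  H=true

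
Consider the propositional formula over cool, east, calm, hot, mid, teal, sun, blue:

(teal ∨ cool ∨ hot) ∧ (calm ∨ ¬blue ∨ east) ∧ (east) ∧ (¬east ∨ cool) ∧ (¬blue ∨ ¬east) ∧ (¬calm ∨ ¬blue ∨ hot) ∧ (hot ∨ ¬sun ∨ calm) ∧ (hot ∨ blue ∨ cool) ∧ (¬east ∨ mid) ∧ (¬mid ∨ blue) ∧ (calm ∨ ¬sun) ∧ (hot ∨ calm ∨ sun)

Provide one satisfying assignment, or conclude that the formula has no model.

UNSATISFIABLE

From the singleton clause (east), east = True.
From the singleton clause (cool), cool = True.
From the singleton clause (¬blue), blue = False.
From the singleton clause (mid), mid = True.
That conflicts with the unit clause (¬mid).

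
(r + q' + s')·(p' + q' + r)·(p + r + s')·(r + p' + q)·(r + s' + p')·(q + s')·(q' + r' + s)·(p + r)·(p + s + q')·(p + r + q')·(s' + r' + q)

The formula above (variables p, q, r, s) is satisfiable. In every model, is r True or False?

Suppose r = 0.
Unit clause (p) forces p = 1.
Unit clause (q') forces q = 0.
But (q) is also a unit clause — contradiction.
So every satisfying assignment has r = True.

True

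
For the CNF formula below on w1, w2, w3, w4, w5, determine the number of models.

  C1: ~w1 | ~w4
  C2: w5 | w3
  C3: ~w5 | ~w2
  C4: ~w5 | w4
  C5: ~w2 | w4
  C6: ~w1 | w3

There are 2^5 = 32 truth assignments over (w1, w2, w3, w4, w5).
Split on w3. With w3 = 1, the clauses containing w3 are satisfied and ~w3 drops from the rest; 5 of the 2^4 = 16 assignments to the other variables satisfy what remains.
With w3 = 0, by the same count on the reduced clause set, 1 assignment works.
Total: 5 + 1 = 6.

6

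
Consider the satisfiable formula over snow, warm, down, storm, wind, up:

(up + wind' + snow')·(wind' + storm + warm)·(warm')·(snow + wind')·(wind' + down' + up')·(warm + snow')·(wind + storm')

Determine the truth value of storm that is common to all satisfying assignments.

Suppose storm = 1.
(warm') alone gives warm = 0.
(snow') alone gives snow = 0.
(wind') alone gives wind = 0.
Now (wind) is unsatisfied and unit — conflict.
So every satisfying assignment has storm = False.

False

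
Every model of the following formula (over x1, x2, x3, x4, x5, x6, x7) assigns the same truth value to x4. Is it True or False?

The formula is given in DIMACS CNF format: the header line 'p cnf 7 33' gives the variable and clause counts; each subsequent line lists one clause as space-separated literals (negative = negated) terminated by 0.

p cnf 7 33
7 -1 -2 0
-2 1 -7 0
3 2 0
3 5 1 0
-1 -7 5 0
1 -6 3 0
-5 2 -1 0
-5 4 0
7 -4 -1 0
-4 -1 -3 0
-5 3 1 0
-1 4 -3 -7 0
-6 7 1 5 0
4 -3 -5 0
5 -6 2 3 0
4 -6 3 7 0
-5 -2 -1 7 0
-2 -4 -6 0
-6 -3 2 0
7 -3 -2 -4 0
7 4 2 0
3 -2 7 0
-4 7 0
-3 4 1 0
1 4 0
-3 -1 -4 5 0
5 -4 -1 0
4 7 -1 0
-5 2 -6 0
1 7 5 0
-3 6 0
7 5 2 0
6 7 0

True

Suppose x4 = False.
From the singleton clause (¬x5), x5 = False.
From the singleton clause (x1), x1 = True.
From the singleton clause (¬x7), x7 = False.
But (x7) is also a unit clause — contradiction.
So every satisfying assignment has x4 = True.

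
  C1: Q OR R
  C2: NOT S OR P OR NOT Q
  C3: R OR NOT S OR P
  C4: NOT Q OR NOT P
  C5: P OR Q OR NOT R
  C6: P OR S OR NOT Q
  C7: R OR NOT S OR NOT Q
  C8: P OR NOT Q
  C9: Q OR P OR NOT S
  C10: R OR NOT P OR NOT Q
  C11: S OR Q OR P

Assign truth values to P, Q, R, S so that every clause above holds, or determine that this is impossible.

P: true, Q: false, R: true, S: true

Branch on Q: set Q = false.
(R) alone gives R = true.
(P) alone gives P = true.
Every clause is now satisfied; S is unconstrained.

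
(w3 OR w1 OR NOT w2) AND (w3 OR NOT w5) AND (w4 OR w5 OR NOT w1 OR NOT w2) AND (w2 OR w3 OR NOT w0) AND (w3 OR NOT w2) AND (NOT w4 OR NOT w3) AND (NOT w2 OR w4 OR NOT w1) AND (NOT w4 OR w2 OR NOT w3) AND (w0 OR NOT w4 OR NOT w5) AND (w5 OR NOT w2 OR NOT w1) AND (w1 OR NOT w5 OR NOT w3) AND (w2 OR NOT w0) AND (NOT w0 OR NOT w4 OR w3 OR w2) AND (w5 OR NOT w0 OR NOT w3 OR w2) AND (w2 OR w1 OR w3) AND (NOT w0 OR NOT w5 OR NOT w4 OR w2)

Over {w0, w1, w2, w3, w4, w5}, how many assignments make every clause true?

7

There are 2^6 = 64 truth assignments over (w0, w1, w2, w3, w4, w5).
Split on w4. With w4 = true, the clauses containing w4 are satisfied and NOT w4 drops from the rest; 1 of the 2^5 = 32 assignments to the other variables satisfy what remains.
With w4 = false, by the same count on the reduced clause set, 6 assignments work.
Total: 1 + 6 = 7.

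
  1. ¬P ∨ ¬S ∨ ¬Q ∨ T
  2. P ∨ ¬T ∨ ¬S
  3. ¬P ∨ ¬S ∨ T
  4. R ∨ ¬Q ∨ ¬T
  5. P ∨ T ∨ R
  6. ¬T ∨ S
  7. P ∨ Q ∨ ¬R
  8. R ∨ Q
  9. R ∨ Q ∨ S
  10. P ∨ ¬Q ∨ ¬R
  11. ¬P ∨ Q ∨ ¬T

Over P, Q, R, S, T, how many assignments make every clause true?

4

There are 2^5 = 32 truth assignments over (P, Q, R, S, T).
Split on Q. With Q = True, the clauses containing Q are satisfied and ¬Q drops from the rest; 3 of the 2^4 = 16 assignments to the other variables satisfy what remains.
With Q = False, by the same count on the reduced clause set, 1 assignment works.
Total: 3 + 1 = 4.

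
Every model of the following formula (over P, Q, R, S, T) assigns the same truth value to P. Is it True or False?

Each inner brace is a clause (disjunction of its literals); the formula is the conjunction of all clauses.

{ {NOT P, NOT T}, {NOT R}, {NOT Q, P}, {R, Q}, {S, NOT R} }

Suppose P = false.
The clause (NOT R) is unit, so R = false.
The clause (NOT Q) is unit, so Q = false.
That conflicts with the unit clause (Q).
So every satisfying assignment has P = True.

True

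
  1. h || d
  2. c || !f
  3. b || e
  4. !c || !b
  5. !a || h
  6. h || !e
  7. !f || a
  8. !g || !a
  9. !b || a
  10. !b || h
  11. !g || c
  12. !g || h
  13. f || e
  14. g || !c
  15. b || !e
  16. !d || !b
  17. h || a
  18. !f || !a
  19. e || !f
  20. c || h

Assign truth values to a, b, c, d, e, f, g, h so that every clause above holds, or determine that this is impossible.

Case h = true:
Case c = false:
The clause (!f) is unit, so f = false.
The clause (!g) is unit, so g = false.
The clause (e) is unit, so e = true.
The clause (b) is unit, so b = true.
The clause (a) is unit, so a = true.
The clause (!d) is unit, so d = false.
Every clause now holds.

a=true; b=true; c=false; d=false; e=true; f=false; g=false; h=true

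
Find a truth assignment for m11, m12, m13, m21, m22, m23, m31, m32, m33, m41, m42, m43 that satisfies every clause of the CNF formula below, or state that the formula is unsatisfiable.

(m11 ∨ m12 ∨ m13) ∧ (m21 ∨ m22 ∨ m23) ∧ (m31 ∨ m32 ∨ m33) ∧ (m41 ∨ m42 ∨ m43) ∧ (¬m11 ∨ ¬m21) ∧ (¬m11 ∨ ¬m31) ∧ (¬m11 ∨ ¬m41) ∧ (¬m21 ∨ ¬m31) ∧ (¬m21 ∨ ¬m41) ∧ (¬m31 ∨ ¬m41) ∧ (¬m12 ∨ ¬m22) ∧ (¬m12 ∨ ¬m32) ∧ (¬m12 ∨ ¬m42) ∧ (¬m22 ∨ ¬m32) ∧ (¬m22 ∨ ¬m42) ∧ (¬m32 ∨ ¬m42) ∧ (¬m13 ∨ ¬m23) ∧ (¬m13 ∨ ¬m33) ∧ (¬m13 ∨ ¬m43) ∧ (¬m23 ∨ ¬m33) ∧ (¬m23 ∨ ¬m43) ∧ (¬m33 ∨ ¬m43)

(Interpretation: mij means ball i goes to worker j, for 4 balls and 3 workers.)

UNSATISFIABLE

Branch on m11: set m11 = False.
Branch on m12: set m12 = True.
(¬m22) alone gives m22 = False.
(¬m32) alone gives m32 = False.
(¬m42) alone gives m42 = False.
Branch on m21: set m21 = True.
(¬m31) alone gives m31 = False.
(m33) alone gives m33 = True.
(¬m41) alone gives m41 = False.
(m43) alone gives m43 = True.
But (¬m43) is also a unit clause — contradiction.
That branch fails; take m21 = False instead.
(m23) alone gives m23 = True.
(¬m13) alone gives m13 = False.
(¬m33) alone gives m33 = False.
(m31) alone gives m31 = True.
(¬m41) alone gives m41 = False.
(m43) alone gives m43 = True.
But (¬m43) is also a unit clause — contradiction.
Both values of m21 lead to a conflict.
That branch fails; take m12 = False instead.
(m13) alone gives m13 = True.
(¬m23) alone gives m23 = False.
(¬m33) alone gives m33 = False.
(¬m43) alone gives m43 = False.
Branch on m21: set m21 = True.
(¬m31) alone gives m31 = False.
(m32) alone gives m32 = True.
(¬m41) alone gives m41 = False.
(m42) alone gives m42 = True.
But (¬m42) is also a unit clause — contradiction.
That branch fails; take m21 = False instead.
(m22) alone gives m22 = True.
(¬m32) alone gives m32 = False.
(m31) alone gives m31 = True.
(¬m41) alone gives m41 = False.
(m42) alone gives m42 = True.
But (¬m42) is also a unit clause — contradiction.
Both values of m21 lead to a conflict.
Both values of m12 lead to a conflict.
That branch fails; take m11 = True instead.
(¬m21) alone gives m21 = False.
(¬m31) alone gives m31 = False.
(¬m41) alone gives m41 = False.
Branch on m22: set m22 = True.
(¬m12) alone gives m12 = False.
(¬m32) alone gives m32 = False.
(m33) alone gives m33 = True.
(¬m42) alone gives m42 = False.
(m43) alone gives m43 = True.
But (¬m43) is also a unit clause — contradiction.
That branch fails; take m22 = False instead.
(m23) alone gives m23 = True.
(¬m13) alone gives m13 = False.
(¬m33) alone gives m33 = False.
(m32) alone gives m32 = True.
(¬m12) alone gives m12 = False.
(¬m42) alone gives m42 = False.
(m43) alone gives m43 = True.
But (¬m43) is also a unit clause — contradiction.
Both values of m22 lead to a conflict.
Both values of m11 lead to a conflict.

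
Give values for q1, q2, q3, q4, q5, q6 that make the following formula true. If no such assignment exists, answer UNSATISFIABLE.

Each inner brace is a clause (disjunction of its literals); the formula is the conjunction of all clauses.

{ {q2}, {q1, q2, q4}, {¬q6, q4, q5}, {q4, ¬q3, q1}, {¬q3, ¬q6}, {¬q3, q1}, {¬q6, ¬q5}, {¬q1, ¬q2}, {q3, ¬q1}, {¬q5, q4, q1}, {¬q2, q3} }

UNSATISFIABLE

(q2) alone gives q2 = True.
(¬q1) alone gives q1 = False.
(¬q3) alone gives q3 = False.
But (q3) is also a unit clause — contradiction.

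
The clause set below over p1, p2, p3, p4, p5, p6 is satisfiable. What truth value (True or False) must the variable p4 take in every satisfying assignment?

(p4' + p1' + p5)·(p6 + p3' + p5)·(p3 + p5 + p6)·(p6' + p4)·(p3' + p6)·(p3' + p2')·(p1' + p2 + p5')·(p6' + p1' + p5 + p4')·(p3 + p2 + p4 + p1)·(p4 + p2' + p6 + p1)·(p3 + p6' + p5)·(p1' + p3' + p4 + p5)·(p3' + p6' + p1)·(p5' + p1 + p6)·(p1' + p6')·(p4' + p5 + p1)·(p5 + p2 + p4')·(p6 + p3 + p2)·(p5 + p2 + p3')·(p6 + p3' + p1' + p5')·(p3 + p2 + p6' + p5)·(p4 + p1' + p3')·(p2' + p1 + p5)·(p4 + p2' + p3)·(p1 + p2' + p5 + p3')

Suppose p4 = 0.
From the singleton clause (p6'), p6 = 0.
From the singleton clause (p3'), p3 = 0.
From the singleton clause (p5), p5 = 1.
From the singleton clause (p1), p1 = 1.
From the singleton clause (p2), p2 = 1.
But (p2') is also a unit clause — contradiction.
So every satisfying assignment has p4 = True.

True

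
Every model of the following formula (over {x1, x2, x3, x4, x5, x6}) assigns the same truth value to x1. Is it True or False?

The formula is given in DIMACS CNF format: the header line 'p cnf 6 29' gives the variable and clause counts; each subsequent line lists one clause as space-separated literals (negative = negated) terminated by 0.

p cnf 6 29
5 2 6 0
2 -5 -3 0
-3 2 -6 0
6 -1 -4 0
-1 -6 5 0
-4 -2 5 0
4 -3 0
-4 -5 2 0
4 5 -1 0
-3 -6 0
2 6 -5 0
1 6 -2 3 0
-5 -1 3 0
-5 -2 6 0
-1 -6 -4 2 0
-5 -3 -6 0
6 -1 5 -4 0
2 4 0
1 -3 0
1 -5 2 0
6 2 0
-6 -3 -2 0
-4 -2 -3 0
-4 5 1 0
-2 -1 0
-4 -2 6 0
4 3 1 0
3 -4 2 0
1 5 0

Suppose x1 = True.
The clause (¬x2) is unit, so x2 = False.
The clause (x4) is unit, so x4 = True.
The clause (x6) is unit, so x6 = True.
But (¬x6) is also a unit clause — contradiction.
So every satisfying assignment has x1 = False.

False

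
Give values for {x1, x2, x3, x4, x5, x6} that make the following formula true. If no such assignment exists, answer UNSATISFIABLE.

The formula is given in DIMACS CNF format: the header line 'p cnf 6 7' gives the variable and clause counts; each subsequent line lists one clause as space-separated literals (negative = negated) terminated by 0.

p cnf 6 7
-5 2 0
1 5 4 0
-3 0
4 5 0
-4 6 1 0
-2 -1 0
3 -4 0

x1 ↦ False; x2 ↦ True; x3 ↦ False; x4 ↦ False; x5 ↦ True; x6 ↦ True

Unit clause (¬x3) forces x3 = False.
Unit clause (¬x4) forces x4 = False.
Unit clause (x5) forces x5 = True.
Unit clause (x2) forces x2 = True.
Unit clause (¬x1) forces x1 = False.
All clauses hold; x6 can take either value.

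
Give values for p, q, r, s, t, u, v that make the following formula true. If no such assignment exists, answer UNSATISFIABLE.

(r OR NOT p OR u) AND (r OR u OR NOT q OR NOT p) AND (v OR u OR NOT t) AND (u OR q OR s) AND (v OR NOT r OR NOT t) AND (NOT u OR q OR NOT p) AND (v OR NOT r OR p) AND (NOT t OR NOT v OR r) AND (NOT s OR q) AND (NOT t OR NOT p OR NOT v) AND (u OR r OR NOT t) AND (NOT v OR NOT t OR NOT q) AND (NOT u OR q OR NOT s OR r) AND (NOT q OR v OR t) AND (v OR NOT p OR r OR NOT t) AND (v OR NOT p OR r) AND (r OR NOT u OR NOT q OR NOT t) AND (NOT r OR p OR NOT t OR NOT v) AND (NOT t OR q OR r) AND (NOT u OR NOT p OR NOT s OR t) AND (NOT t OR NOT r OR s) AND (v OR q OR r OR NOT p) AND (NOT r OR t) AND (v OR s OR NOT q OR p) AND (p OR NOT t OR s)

Suppose s = true.
Unit clause (q) forces q = true.
Suppose v = true.
Unit clause (NOT t) forces t = false.
Unit clause (NOT r) forces r = false.
Suppose p = false.
Every clause is now satisfied; u is unconstrained.

p ↦ false, q ↦ true, r ↦ false, s ↦ true, t ↦ false, u ↦ true, v ↦ true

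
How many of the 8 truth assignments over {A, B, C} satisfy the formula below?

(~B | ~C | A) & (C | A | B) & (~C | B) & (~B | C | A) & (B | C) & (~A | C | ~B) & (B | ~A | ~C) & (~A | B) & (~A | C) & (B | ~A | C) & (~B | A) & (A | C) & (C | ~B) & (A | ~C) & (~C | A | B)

1

There are 2^3 = 8 truth assignments over (A, B, C).
Split on A. With A = 1, the clauses containing A are satisfied and ~A drops from the rest; 1 of the 2^2 = 4 assignments to the other variables satisfy what remains.
With A = 0, by the same count on the reduced clause set, 0 assignments work.
Total: 1 + 0 = 1.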